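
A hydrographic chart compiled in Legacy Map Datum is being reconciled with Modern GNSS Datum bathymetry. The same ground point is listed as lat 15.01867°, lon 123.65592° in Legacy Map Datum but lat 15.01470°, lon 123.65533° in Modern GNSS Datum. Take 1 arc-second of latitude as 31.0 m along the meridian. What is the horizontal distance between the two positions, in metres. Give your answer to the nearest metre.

448 m

Δφ = 15.01470° − 15.01867° = -0.00397°; Δλ = 123.65533° − 123.65592° = -0.00059°.
1° of latitude = 3600 × 31.00 = 111600 m.
ΔN = Δφ × 111600 = -443.1 m; ΔE = Δλ × 111600 × cos(15.01867°) = -0.00059 × 111600 × 0.965841 = -63.6 m.
Distance = √(ΔE² + ΔN²) = √((-63.6)² + (-443.1)²) = 447.6 m.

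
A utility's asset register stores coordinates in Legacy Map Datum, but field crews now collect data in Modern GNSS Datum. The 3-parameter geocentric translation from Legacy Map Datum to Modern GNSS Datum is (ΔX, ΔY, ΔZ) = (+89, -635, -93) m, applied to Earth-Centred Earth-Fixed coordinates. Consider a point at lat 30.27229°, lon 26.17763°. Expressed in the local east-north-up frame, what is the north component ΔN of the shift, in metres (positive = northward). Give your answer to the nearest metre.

ΔN = 21 m

At φ = 30.27229°, λ = 26.17763°: sin φ = 0.504110, cos φ = 0.863639, sin λ = 0.441156, cos λ = 0.897431.
ΔN = −sin φ cos λ·ΔX − sin φ sin λ·ΔY + cos φ·ΔZ = −(0.504110)(0.897431)(89) − (0.504110)(0.441156)(-635) + (0.863639)(-93) = 20.64 m.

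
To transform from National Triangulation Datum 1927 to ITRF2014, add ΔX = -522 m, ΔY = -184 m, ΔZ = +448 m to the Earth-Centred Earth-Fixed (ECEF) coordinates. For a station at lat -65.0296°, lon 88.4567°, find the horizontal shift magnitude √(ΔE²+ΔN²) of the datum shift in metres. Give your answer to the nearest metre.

The local east axis at (φ, λ) is (−sin λ, cos λ, 0), so ΔE = −sin(88.4567°)·(-522) + cos(88.4567°)·(-184) = 516.86 m.
The local north axis is (−sin φ cos λ, −sin φ sin λ, cos φ), giving ΔN = -12.745 − 166.740 + 189.123 = 9.64 m.
Horizontal magnitude = √(ΔE² + ΔN²) = √(516.86² + 9.64²) = 516.94 m.

517 m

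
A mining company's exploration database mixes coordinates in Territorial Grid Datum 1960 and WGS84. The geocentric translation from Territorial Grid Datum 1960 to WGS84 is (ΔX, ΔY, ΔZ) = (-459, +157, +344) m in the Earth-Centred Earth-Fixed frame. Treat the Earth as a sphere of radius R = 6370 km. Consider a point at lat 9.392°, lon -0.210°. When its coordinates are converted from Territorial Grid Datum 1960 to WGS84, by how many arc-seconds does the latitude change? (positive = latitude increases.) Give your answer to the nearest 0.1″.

Δφ = 13.4″

sin φ = 0.163188, cos φ = 0.986595, sin λ = -0.003665, cos λ = 0.999993.
North component: ΔN = −sin φ cos λ·ΔX − sin φ sin λ·ΔY + cos φ·ΔZ = −(0.163188)(0.999993)(-459) − (0.163188)(-0.003665)(157) + (0.986595)(344) = 414.39 m.
1° of latitude spans πR/180 = 111177 m, so Δφ = 414.39 / 111177 × 3600 = 13.418″.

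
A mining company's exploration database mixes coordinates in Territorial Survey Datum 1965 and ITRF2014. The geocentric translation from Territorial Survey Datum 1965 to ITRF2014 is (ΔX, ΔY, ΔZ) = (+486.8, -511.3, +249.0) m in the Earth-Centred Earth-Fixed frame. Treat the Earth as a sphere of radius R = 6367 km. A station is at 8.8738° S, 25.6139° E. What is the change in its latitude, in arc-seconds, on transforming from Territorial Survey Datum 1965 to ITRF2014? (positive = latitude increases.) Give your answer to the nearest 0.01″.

sin φ = -0.154259, cos φ = 0.988031, sin λ = 0.432305, cos λ = 0.901728.
North component: ΔN = −sin φ cos λ·ΔX − sin φ sin λ·ΔY + cos φ·ΔZ = −(-0.154259)(0.901728)(486.8) − (-0.154259)(0.432305)(-511.3) + (0.988031)(249.0) = 279.64 m.
1° of latitude spans πR/180 = 111125 m, so Δφ = 279.64 / 111125 × 3600 = 9.059″.

Δφ = 9.06″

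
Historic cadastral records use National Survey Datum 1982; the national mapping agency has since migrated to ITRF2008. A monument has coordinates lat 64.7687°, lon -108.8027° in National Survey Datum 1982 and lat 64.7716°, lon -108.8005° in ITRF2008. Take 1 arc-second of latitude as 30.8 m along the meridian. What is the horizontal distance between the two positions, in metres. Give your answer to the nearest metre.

338 m

Δφ = 64.7716° − 64.7687° = +0.0029°; Δλ = -108.8005° − -108.8027° = +0.0022°.
1° of latitude = 3600 × 30.80 = 110880 m.
ΔN = Δφ × 110880 = 321.6 m; ΔE = Δλ × 110880 × cos(64.7687°) = +0.0022 × 110880 × 0.426274 = 104.0 m.
Distance = √(ΔE² + ΔN²) = √(104.0² + 321.6²) = 337.9 m.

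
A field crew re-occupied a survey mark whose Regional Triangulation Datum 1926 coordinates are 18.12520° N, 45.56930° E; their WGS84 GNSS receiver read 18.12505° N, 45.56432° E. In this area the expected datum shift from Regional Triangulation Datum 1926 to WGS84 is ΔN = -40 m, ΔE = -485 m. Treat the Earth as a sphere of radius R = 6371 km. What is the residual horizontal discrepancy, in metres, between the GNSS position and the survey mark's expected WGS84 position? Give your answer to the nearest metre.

47 m

Observed coordinate differences: Δφ = -0.00015°, Δλ = -0.00498°.
Converting to metres (1° lat = 111195 m, cos φ = 0.950379): observed ΔN = -16.7 m, observed ΔE = -526.3 m.
Subtracting the expected shift leaves a residual of -16.7 − (-40) = 23.3 m north and -526.3 − (-485) = -41.3 m east.
Residual distance = √(23.3² + (-41.3)²) = 47.4 m.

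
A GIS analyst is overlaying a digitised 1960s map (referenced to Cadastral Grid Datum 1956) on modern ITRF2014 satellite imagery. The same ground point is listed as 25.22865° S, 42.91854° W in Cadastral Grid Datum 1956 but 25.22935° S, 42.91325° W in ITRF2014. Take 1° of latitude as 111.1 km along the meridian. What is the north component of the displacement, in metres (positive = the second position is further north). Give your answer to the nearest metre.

ΔN = -78 m

Δφ = -25.22935° − -25.22865° = -0.00070°; Δλ = -42.91325° − -42.91854° = +0.00529°.
ΔN = Δφ × 111100 = -77.8 m; ΔE = Δλ × 111100 × cos(-25.22865°) = +0.00529 × 111100 × 0.904614 = 531.7 m.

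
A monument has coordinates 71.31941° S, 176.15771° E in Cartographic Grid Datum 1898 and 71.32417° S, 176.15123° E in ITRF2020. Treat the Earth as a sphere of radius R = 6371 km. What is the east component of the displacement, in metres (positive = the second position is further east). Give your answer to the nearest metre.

ΔE = -231 m

Δφ = -71.32417° − -71.31941° = -0.00476°; Δλ = 176.15123° − 176.15771° = -0.00648°.
1° along a meridian = πR/180 = 111195 m.
ΔN = Δφ × 111195 = -529.3 m; ΔE = Δλ × 111195 × cos(-71.31941°) = -0.00648 × 111195 × 0.320292 = -230.8 m.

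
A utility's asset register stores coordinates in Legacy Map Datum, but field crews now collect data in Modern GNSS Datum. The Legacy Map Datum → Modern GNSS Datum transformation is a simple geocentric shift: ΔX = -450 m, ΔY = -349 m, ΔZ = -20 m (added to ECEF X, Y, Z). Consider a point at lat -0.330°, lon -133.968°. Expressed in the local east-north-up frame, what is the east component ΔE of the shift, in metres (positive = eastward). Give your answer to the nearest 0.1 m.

At φ = -0.330°, λ = -133.968°: sin φ = -0.005760, cos φ = 0.999983, sin λ = -0.719728, cos λ = -0.694257.
ΔE = −sin λ·ΔX + cos λ·ΔY = −(-0.719728)·(-450) + (-0.694257)·(-349) = -81.58 m.

ΔE = -81.6 m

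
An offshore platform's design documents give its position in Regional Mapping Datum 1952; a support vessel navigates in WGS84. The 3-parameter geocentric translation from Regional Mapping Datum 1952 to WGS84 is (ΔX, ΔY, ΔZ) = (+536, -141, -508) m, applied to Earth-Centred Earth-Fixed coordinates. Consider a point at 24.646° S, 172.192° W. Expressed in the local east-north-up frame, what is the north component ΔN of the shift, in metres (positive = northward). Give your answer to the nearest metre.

The local north axis is (−sin φ cos λ, −sin φ sin λ, cos φ), giving ΔN = -221.445 + 7.988 − 461.722 = -675.18 m.

ΔN = -675 m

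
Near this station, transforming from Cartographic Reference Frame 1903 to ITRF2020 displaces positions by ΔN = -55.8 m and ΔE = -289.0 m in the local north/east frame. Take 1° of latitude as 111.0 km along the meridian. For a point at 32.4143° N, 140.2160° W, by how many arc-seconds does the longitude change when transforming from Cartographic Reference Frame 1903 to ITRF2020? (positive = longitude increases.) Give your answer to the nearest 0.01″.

At latitude 32.4143°, cos φ = 0.844194.
1° of longitude at this latitude = 111.0 × cos φ = 93.71 km, so Δλ = -289.0 / 93705.6 = -0.0030841° = -11.103″.

Δλ = -11.10″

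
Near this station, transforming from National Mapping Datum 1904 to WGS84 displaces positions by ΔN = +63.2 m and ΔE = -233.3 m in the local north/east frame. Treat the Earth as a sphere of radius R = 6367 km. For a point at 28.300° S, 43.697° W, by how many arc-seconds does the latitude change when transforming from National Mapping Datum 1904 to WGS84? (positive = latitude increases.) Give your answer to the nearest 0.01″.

On a sphere of radius R, 1 rad of latitude = R, so Δφ = ΔN / R = 63.2 / 6367000 = 9.9262e-06 rad = 2.047″.

Δφ = 2.05″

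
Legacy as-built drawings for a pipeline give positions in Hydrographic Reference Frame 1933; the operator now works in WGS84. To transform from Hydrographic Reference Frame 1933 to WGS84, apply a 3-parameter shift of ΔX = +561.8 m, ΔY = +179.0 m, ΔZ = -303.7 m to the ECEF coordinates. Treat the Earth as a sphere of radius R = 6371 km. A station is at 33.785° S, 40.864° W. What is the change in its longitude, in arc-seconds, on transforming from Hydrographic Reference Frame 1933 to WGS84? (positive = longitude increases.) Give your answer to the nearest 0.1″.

Δλ = 19.6″

sin φ = -0.556078, cos φ = 0.831130, sin λ = -0.654266, cos λ = 0.756265.
East component: ΔE = −sin λ·ΔX + cos λ·ΔY = −(-0.654266)(561.8) + (0.756265)(179.0) = 502.94 m.
1° of latitude spans πR/180 = 111195 m; at latitude φ, 1° of longitude spans that × cos φ = 92417.4 m, so Δλ = 502.94 / 92417.4 × 3600 = 19.591″.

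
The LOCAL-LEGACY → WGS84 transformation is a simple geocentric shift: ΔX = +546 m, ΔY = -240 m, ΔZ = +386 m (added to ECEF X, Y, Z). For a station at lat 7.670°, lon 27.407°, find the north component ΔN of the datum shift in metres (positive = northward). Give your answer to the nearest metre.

ΔN = 333 m

The local north axis is (−sin φ cos λ, −sin φ sin λ, cos φ), giving ΔN = -64.694 + 14.745 + 382.547 = 332.60 m.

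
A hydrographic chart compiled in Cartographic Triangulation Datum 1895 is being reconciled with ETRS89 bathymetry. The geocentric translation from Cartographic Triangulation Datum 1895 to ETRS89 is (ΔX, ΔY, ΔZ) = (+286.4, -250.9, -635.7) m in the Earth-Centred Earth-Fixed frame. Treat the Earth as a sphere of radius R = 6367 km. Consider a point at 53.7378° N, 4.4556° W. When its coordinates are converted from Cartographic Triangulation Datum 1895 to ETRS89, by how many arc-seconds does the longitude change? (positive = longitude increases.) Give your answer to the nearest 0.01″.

sin φ = 0.806319, cos φ = 0.591481, sin λ = -0.077687, cos λ = 0.996978.
East component: ΔE = −sin λ·ΔX + cos λ·ΔY = −(-0.077687)(286.4) + (0.996978)(-250.9) = -227.89 m.
1° of latitude spans πR/180 = 111125 m; at latitude φ, 1° of longitude spans that × cos φ = 65728.4 m, so Δλ = -227.89 / 65728.4 × 3600 = -12.482″.

Δλ = -12.48″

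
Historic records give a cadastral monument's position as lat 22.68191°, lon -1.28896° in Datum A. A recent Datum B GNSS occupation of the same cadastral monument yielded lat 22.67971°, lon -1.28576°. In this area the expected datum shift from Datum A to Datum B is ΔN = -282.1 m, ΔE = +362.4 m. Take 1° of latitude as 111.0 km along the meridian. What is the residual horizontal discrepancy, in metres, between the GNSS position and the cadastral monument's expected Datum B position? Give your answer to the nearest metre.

Observed coordinate differences: Δφ = -0.00220°, Δλ = +0.00320°.
Converting to metres (1° lat = 111000 m, cos φ = 0.922660): observed ΔN = -244.2 m, observed ΔE = 327.7 m.
Subtracting the expected shift leaves a residual of -244.2 − (-282.1) = 37.9 m north and 327.7 − (362.4) = -34.7 m east.
Residual distance = √(37.9² + (-34.7)²) = 51.4 m.

51 m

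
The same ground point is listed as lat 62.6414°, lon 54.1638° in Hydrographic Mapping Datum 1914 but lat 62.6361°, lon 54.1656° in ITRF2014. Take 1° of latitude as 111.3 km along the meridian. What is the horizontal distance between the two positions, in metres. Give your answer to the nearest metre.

597 m

Δφ = 62.6361° − 62.6414° = -0.0053°; Δλ = 54.1656° − 54.1638° = +0.0018°.
ΔN = Δφ × 111300 = -589.9 m; ΔE = Δλ × 111300 × cos(62.6414°) = +0.0018 × 111300 × 0.459558 = 92.1 m.
Distance = √(ΔE² + ΔN²) = √(92.1² + (-589.9)²) = 597.0 m.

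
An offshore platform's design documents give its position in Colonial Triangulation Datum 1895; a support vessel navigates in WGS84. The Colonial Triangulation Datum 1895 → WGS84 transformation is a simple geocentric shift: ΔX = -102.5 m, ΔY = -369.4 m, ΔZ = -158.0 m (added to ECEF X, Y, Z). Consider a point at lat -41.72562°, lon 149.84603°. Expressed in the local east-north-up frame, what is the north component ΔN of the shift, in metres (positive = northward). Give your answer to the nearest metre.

At φ = -41.72562°, λ = 149.84603°: sin φ = -0.665564, cos φ = 0.746341, sin λ = 0.502325, cos λ = -0.864679.
ΔN = −sin φ cos λ·ΔX − sin φ sin λ·ΔY + cos φ·ΔZ = −(-0.665564)(-0.864679)(-102.5) − (-0.665564)(0.502325)(-369.4) + (0.746341)(-158.0) = -182.43 m.

ΔN = -182 m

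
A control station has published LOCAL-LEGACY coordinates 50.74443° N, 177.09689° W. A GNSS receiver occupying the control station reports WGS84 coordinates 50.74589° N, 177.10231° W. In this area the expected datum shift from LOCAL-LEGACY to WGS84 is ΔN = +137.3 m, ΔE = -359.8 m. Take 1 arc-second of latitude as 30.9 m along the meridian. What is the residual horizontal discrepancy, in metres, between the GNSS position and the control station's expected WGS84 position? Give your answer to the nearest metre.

33 m

Observed coordinate differences: Δφ = +0.00146°, Δλ = -0.00542°.
Converting to metres (1° lat = 111240 m, cos φ = 0.632781): observed ΔN = 162.4 m, observed ΔE = -381.5 m.
Subtracting the expected shift leaves a residual of 162.4 − (137.3) = 25.1 m north and -381.5 − (-359.8) = -21.7 m east.
Residual distance = √(25.1² + (-21.7)²) = 33.2 m.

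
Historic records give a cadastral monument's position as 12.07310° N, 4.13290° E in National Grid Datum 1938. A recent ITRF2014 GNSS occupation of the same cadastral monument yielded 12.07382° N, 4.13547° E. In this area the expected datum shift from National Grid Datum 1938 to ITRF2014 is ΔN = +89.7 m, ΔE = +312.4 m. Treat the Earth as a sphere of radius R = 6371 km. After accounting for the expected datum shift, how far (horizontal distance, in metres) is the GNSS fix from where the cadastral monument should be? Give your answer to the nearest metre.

Observed coordinate differences: Δφ = +0.00072°, Δλ = +0.00257°.
Converting to metres (1° lat = 111195 m, cos φ = 0.977882): observed ΔN = 80.1 m, observed ΔE = 279.5 m.
Subtracting the expected shift leaves a residual of 80.1 − (89.7) = -9.6 m north and 279.5 − (312.4) = -32.9 m east.
Residual distance = √((-9.6)² + (-32.9)²) = 34.3 m.

34 m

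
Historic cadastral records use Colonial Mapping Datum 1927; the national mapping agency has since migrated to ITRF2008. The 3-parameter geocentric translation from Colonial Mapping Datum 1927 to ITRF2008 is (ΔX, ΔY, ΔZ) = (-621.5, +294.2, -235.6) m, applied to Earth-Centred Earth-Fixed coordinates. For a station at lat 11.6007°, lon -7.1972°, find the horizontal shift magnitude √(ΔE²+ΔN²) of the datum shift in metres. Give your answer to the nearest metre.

The local east axis at (φ, λ) is (−sin λ, cos λ, 0), so ΔE = −sin(-7.1972°)·(-621.5) + cos(-7.1972°)·294.2 = 214.02 m.
The local north axis is (−sin φ cos λ, −sin φ sin λ, cos φ), giving ΔN = 123.993 + 7.412 − 230.787 = -99.38 m.
Horizontal magnitude = √(ΔE² + ΔN²) = √(214.02² + (-99.38)²) = 235.97 m.

236 m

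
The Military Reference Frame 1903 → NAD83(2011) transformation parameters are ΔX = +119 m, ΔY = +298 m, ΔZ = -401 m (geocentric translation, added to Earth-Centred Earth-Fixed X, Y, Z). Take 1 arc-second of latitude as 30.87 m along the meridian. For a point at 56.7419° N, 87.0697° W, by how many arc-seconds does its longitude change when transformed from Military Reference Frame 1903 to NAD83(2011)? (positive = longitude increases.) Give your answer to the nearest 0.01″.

sin φ = 0.836209, cos φ = 0.548411, sin λ = -0.998692, cos λ = 0.051121.
East component: ΔE = −sin λ·ΔX + cos λ·ΔY = −(-0.998692)(119) + (0.051121)(298) = 134.08 m.
1° of latitude spans 3600 × 30.87 = 111132 m; at latitude φ, 1° of longitude spans that × cos φ = 60946.1 m, so Δλ = 134.08 / 60946.1 × 3600 = 7.920″.

Δλ = 7.92″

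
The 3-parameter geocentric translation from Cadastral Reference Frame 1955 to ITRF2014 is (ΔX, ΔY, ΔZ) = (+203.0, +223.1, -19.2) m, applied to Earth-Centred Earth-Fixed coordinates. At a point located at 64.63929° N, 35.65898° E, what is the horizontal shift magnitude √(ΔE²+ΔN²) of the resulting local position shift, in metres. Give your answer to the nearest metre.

282 m

At φ = 64.63929°, λ = 35.65898°: sin φ = 0.903629, cos φ = 0.428316, sin λ = 0.582960, cos λ = 0.812501.
ΔE = −sin λ·ΔX + cos λ·ΔY = −(0.582960)·(203.0) + (0.812501)·(223.1) = 62.93 m.
ΔN = −sin φ cos λ·ΔX − sin φ sin λ·ΔY + cos φ·ΔZ = −(0.903629)(0.812501)(203.0) − (0.903629)(0.582960)(223.1) + (0.428316)(-19.2) = -274.79 m.
Horizontal magnitude = √(ΔE² + ΔN²) = √(62.93² + (-274.79)²) = 281.90 m.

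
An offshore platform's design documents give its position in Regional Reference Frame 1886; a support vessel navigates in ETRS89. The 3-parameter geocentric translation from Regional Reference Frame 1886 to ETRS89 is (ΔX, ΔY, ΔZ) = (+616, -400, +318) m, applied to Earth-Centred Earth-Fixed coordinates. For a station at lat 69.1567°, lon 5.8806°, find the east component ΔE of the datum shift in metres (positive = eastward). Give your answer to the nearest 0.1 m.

The local east axis at (φ, λ) is (−sin λ, cos λ, 0), so ΔE = −sin(5.8806°)·616 + cos(5.8806°)·(-400) = -461.01 m.

ΔE = -461.0 m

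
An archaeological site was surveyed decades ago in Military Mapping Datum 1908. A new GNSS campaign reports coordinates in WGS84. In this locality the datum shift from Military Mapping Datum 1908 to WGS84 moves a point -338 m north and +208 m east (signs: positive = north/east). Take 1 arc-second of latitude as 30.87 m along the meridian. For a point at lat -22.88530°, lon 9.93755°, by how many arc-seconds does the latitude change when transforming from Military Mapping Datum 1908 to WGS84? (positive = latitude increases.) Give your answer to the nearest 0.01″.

1″ of latitude = 30.87 m, so Δφ = -338.0 / 30.87 = -10.949″.

Δφ = -10.95″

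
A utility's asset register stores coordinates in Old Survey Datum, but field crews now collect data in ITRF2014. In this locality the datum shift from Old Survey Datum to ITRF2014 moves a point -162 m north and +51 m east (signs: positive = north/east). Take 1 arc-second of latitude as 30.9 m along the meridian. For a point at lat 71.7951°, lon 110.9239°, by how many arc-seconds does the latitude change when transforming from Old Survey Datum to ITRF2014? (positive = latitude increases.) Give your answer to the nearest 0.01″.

Δφ = -5.24″

1″ of latitude = 30.90 m, so Δφ = -162.0 / 30.90 = -5.243″.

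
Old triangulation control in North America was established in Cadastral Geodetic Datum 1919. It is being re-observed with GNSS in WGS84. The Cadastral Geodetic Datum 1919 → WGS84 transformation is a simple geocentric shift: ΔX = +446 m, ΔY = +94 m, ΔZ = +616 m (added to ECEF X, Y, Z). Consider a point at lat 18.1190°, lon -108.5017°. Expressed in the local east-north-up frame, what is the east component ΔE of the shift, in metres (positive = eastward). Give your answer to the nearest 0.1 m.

The local east axis at (φ, λ) is (−sin λ, cos λ, 0), so ΔE = −sin(-108.5017°)·446 + cos(-108.5017°)·94 = 393.12 m.

ΔE = 393.1 m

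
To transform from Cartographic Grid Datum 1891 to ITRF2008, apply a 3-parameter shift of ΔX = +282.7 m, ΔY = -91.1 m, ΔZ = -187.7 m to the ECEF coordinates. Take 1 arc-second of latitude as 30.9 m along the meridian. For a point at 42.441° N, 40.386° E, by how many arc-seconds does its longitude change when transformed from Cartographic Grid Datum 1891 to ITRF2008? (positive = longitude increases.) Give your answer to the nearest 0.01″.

sin φ = 0.674831, cos φ = 0.737973, sin λ = 0.647934, cos λ = 0.761697.
East component: ΔE = −sin λ·ΔX + cos λ·ΔY = −(0.647934)(282.7) + (0.761697)(-91.1) = -252.56 m.
1° of latitude spans 3600 × 30.90 = 111240 m; at latitude φ, 1° of longitude spans that × cos φ = 82092.1 m, so Δλ = -252.56 / 82092.1 × 3600 = -11.076″.

Δλ = -11.08″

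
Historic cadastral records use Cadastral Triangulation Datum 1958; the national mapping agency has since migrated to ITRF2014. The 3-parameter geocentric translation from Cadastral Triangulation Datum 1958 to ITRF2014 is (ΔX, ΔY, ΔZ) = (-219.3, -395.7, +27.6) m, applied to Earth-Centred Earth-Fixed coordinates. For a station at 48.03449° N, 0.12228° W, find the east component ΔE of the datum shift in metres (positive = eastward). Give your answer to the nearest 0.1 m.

ΔE = -396.2 m

At φ = 48.03449°, λ = -0.12228°: sin φ = 0.743547, cos φ = 0.668683, sin λ = -0.002134, cos λ = 0.999998.
ΔE = −sin λ·ΔX + cos λ·ΔY = −(-0.002134)·(-219.3) + (0.999998)·(-395.7) = -396.17 m.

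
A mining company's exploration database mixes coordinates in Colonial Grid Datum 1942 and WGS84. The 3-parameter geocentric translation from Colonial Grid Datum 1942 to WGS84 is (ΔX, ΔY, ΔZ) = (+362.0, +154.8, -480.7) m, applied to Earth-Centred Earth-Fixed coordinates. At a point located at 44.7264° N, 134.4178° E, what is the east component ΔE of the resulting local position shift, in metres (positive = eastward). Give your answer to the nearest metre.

At φ = 44.7264°, λ = 134.4178°: sin φ = 0.703722, cos φ = 0.710475, sin λ = 0.714255, cos λ = -0.699885.
ΔE = −sin λ·ΔX + cos λ·ΔY = −(0.714255)·(362.0) + (-0.699885)·(154.8) = -366.90 m.

ΔE = -367 m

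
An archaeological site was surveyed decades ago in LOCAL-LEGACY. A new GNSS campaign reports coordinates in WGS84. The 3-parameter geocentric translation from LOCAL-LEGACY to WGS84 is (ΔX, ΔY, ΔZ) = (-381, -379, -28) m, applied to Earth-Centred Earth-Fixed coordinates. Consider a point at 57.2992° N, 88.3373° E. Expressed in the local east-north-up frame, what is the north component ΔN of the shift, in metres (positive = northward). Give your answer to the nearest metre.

ΔN = 313 m

At φ = 57.2992°, λ = 88.3373°: sin φ = 0.841503, cos φ = 0.540252, sin λ = 0.999579, cos λ = 0.029016.
ΔN = −sin φ cos λ·ΔX − sin φ sin λ·ΔY + cos φ·ΔZ = −(0.841503)(0.029016)(-381) − (0.841503)(0.999579)(-379) + (0.540252)(-28) = 312.97 m.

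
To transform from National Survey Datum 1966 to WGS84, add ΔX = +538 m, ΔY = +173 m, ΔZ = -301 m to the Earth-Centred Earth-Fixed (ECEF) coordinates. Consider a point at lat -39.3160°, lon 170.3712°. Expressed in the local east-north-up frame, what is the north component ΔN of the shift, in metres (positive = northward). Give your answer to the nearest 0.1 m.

The local north axis is (−sin φ cos λ, −sin φ sin λ, cos φ), giving ΔN = -336.073 + 18.334 − 232.873 = -550.61 m.

ΔN = -550.6 m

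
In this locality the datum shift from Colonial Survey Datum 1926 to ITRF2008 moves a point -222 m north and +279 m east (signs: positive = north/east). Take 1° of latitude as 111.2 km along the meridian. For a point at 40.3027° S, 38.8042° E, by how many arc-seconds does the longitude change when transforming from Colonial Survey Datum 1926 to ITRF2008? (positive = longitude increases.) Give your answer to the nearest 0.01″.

At latitude -40.3027°, cos φ = 0.762638.
1° of longitude at this latitude = 111.2 × cos φ = 84.81 km, so Δλ = 279.0 / 84805.3 = 0.0032899° = 11.844″.

Δλ = 11.84″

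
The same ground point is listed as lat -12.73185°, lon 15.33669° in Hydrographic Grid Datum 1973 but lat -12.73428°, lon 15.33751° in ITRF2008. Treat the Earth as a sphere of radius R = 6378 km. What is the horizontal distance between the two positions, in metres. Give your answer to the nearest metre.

285 m

Δφ = -12.73428° − -12.73185° = -0.00243°; Δλ = 15.33751° − 15.33669° = +0.00082°.
1° along a meridian = πR/180 = 111317 m.
ΔN = Δφ × 111317 = -270.5 m; ΔE = Δλ × 111317 × cos(-12.73185°) = +0.00082 × 111317 × 0.975412 = 89.0 m.
Distance = √(ΔE² + ΔN²) = √(89.0² + (-270.5)²) = 284.8 m.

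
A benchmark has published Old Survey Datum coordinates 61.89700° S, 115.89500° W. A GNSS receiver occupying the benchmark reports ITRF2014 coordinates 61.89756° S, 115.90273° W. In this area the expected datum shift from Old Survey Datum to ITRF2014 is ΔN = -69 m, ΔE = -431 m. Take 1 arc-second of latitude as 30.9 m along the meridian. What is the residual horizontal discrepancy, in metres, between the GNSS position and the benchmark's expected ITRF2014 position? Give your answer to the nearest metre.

27 m

Observed coordinate differences: Δφ = -0.00056°, Δλ = -0.00773°.
Converting to metres (1° lat = 111240 m, cos φ = 0.471058): observed ΔN = -62.3 m, observed ΔE = -405.1 m.
Subtracting the expected shift leaves a residual of -62.3 − (-69) = 6.7 m north and -405.1 − (-431) = 25.9 m east.
Residual distance = √(6.7² + 25.9²) = 26.8 m.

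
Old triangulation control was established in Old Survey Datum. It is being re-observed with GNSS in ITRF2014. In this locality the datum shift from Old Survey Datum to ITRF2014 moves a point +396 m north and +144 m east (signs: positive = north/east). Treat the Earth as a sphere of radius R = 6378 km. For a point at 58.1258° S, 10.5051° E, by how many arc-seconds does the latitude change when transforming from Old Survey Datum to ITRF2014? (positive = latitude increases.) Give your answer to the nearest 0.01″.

Δφ = 12.81″

On a sphere of radius R, 1 rad of latitude = R, so Δφ = ΔN / R = 396.0 / 6378000 = 6.2088e-05 rad = 12.807″.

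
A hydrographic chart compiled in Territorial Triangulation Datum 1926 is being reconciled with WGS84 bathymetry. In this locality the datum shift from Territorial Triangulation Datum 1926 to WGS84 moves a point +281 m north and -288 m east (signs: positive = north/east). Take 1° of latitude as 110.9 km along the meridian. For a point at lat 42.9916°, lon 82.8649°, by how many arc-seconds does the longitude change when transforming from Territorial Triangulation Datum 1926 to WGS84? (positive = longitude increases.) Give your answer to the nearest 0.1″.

Δλ = -12.8″

At latitude 42.9916°, cos φ = 0.731454.
1° of longitude at this latitude = 110.9 × cos φ = 81.12 km, so Δλ = -288.0 / 81118.2 = -0.0035504° = -12.781″.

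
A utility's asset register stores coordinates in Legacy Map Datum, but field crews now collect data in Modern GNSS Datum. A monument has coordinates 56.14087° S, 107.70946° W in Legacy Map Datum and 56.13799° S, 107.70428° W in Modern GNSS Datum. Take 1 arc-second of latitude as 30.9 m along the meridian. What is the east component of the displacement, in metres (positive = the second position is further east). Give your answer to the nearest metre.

ΔE = 321 m

Δφ = -56.13799° − -56.14087° = +0.00288°; Δλ = -107.70428° − -107.70946° = +0.00518°.
1° of latitude = 3600 × 30.90 = 111240 m.
ΔN = Δφ × 111240 = 320.4 m; ΔE = Δλ × 111240 × cos(-56.14087°) = +0.00518 × 111240 × 0.557153 = 321.0 m.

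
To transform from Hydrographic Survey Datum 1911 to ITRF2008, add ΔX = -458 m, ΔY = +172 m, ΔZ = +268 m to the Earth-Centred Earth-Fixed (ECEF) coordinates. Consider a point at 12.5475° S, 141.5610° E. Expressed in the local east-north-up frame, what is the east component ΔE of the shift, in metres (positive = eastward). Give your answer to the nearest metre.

At φ = -12.5475°, λ = 141.5610°: sin φ = -0.217249, cos φ = 0.976116, sin λ = 0.621681, cos λ = -0.783270.
ΔE = −sin λ·ΔX + cos λ·ΔY = −(0.621681)·(-458) + (-0.783270)·(172) = 150.01 m.

ΔE = 150 m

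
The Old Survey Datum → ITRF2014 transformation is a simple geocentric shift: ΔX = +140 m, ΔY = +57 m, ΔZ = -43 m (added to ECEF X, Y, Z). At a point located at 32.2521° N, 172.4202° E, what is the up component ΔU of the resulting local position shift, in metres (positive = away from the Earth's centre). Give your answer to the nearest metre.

At φ = 32.2521°, λ = 172.4202°: sin φ = 0.533646, cos φ = 0.845708, sin λ = 0.131907, cos λ = -0.991262.
ΔU = cos φ cos λ·ΔX + cos φ sin λ·ΔY + sin φ·ΔZ = (0.845708)(-0.991262)(140) + (0.845708)(0.131907)(57) + (0.533646)(-43) = -133.95 m.

ΔU = -134 m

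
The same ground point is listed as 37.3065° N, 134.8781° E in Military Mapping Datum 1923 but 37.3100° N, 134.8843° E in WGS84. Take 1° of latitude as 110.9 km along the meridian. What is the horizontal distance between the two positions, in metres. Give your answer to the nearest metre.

Δφ = 37.3100° − 37.3065° = +0.0035°; Δλ = 134.8843° − 134.8781° = +0.0062°.
ΔN = Δφ × 110900 = 388.2 m; ΔE = Δλ × 110900 × cos(37.3065°) = +0.0062 × 110900 × 0.795405 = 546.9 m.
Distance = √(ΔE² + ΔN²) = √(546.9² + 388.2²) = 670.6 m.

671 m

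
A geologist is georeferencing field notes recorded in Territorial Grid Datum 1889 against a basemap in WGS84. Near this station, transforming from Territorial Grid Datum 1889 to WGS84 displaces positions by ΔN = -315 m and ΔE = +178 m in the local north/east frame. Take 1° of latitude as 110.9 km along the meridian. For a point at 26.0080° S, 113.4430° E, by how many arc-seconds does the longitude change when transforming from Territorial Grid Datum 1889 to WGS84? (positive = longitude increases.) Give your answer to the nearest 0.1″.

Δλ = 6.4″

At latitude -26.0080°, cos φ = 0.898733.
1° of longitude at this latitude = 110.9 × cos φ = 99.67 km, so Δλ = 178.0 / 99669.5 = 0.0017859° = 6.429″.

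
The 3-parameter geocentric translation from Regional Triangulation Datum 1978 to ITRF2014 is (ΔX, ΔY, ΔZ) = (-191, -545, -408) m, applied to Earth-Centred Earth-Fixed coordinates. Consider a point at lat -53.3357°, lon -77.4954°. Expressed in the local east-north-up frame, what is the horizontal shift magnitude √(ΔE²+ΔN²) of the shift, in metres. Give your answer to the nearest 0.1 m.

339.4 m

The local east axis at (φ, λ) is (−sin λ, cos λ, 0), so ΔE = −sin(-77.4954°)·(-191) + cos(-77.4954°)·(-545) = -304.47 m.
The local north axis is (−sin φ cos λ, −sin φ sin λ, cos φ), giving ΔN = -33.173 + 426.800 − 243.627 = 150.00 m.
Horizontal magnitude = √(ΔE² + ΔN²) = √((-304.47)² + 150.00²) = 339.42 m.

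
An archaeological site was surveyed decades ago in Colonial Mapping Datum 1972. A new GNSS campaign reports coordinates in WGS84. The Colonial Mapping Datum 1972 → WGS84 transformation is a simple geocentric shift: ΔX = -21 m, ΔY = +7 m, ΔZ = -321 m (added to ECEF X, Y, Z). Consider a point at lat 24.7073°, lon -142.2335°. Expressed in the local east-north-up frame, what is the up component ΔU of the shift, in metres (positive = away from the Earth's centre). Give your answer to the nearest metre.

The local up (radial) axis is (cos φ cos λ, cos φ sin λ, sin φ), giving ΔU = 15.081 − 3.895 − 134.172 = -122.99 m.

ΔU = -123 m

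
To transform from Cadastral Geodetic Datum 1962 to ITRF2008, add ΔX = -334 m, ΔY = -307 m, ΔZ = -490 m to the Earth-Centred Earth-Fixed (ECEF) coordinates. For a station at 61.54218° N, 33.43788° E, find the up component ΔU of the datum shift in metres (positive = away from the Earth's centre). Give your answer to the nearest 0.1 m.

The local up (radial) axis is (cos φ cos λ, cos φ sin λ, sin φ), giving ΔU = -132.812 − 80.610 − 430.792 = -644.21 m.

ΔU = -644.2 m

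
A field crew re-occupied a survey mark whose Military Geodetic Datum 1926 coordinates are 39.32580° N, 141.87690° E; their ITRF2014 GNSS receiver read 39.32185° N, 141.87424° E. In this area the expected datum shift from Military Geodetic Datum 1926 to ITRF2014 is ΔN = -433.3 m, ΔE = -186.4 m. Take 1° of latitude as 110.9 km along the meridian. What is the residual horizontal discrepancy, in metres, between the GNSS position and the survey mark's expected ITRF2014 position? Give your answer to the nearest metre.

Observed coordinate differences: Δφ = -0.00395°, Δλ = -0.00266°.
Converting to metres (1° lat = 110900 m, cos φ = 0.773555): observed ΔN = -438.1 m, observed ΔE = -228.2 m.
Subtracting the expected shift leaves a residual of -438.1 − (-433.3) = -4.8 m north and -228.2 − (-186.4) = -41.8 m east.
Residual distance = √((-4.8)² + (-41.8)²) = 42.1 m.

42 m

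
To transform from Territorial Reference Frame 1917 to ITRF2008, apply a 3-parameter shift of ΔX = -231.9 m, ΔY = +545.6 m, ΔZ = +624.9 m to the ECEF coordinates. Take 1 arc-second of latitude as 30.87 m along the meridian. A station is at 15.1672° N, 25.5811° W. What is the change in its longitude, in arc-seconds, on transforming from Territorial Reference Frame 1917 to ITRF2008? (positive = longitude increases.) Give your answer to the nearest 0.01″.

Δλ = 13.16″

sin φ = 0.261637, cos φ = 0.965166, sin λ = -0.431788, cos λ = 0.901975.
East component: ΔE = −sin λ·ΔX + cos λ·ΔY = −(-0.431788)(-231.9) + (0.901975)(545.6) = 391.99 m.
1° of latitude spans 3600 × 30.87 = 111132 m; at latitude φ, 1° of longitude spans that × cos φ = 107260.9 m, so Δλ = 391.99 / 107260.9 × 3600 = 13.156″.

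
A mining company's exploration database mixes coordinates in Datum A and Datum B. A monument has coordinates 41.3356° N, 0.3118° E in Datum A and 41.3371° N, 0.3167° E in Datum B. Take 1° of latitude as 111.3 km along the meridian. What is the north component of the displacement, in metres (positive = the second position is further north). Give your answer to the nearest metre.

Δφ = 41.3371° − 41.3356° = +0.0015°; Δλ = 0.3167° − 0.3118° = +0.0049°.
ΔN = Δφ × 111300 = 167.0 m; ΔE = Δλ × 111300 × cos(41.3356°) = +0.0049 × 111300 × 0.750854 = 409.5 m.

ΔN = 167 m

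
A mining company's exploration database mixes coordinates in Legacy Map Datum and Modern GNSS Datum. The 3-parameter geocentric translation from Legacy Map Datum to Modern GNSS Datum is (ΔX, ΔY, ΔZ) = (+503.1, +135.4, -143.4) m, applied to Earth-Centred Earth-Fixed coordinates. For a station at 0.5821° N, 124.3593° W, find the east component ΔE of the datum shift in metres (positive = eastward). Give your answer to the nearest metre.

At φ = 0.5821°, λ = -124.3593°: sin φ = 0.010159, cos φ = 0.999948, sin λ = -0.825515, cos λ = -0.564381.
ΔE = −sin λ·ΔX + cos λ·ΔY = −(-0.825515)·(503.1) + (-0.564381)·(135.4) = 338.90 m.

ΔE = 339 m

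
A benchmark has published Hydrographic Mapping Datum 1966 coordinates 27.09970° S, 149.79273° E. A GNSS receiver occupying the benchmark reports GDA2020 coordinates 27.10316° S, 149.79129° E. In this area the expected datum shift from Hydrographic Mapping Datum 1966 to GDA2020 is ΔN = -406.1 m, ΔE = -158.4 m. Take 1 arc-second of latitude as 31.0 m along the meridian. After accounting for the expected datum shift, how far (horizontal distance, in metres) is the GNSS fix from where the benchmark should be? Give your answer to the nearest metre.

Observed coordinate differences: Δφ = -0.00346°, Δλ = -0.00144°.
Converting to metres (1° lat = 111600 m, cos φ = 0.890215): observed ΔN = -386.1 m, observed ΔE = -143.1 m.
Subtracting the expected shift leaves a residual of -386.1 − (-406.1) = 20.0 m north and -143.1 − (-158.4) = 15.3 m east.
Residual distance = √(20.0² + 15.3²) = 25.2 m.

25 m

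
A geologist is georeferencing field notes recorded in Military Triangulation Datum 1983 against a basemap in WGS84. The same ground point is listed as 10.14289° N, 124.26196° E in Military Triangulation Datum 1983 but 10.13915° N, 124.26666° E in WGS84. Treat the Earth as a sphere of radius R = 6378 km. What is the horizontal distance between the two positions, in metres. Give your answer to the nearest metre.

Δφ = 10.13915° − 10.14289° = -0.00374°; Δλ = 124.26666° − 124.26196° = +0.00470°.
1° along a meridian = πR/180 = 111317 m.
ΔN = Δφ × 111317 = -416.3 m; ΔE = Δλ × 111317 × cos(10.14289°) = +0.00470 × 111317 × 0.984372 = 515.0 m.
Distance = √(ΔE² + ΔN²) = √(515.0² + (-416.3)²) = 662.2 m.

662 m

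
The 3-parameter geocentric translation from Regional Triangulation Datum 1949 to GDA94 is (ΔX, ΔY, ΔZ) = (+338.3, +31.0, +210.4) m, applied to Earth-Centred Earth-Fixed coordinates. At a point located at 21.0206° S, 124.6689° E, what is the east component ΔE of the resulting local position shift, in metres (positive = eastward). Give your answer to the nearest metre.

ΔE = -296 m

The local east axis at (φ, λ) is (−sin λ, cos λ, 0), so ΔE = −sin(124.6689°)·338.3 + cos(124.6689°)·31.0 = -295.87 m.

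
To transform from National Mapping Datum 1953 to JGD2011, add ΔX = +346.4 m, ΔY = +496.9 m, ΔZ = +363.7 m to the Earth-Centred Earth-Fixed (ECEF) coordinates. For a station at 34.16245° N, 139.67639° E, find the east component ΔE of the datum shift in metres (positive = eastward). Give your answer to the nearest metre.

At φ = 34.16245°, λ = 139.67639°: sin φ = 0.561541, cos φ = 0.827449, sin λ = 0.647104, cos λ = -0.762402.
ΔE = −sin λ·ΔX + cos λ·ΔY = −(0.647104)·(346.4) + (-0.762402)·(496.9) = -602.99 m.

ΔE = -603 m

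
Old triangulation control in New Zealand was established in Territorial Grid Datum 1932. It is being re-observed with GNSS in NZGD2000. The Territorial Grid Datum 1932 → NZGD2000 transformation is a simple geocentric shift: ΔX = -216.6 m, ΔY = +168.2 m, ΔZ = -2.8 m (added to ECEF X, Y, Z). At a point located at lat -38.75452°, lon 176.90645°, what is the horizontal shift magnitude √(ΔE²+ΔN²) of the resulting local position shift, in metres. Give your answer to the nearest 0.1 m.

209.1 m

At φ = -38.75452°, λ = 176.90645°: sin φ = -0.625985, cos φ = 0.779835, sin λ = 0.053966, cos λ = -0.998543.
ΔE = −sin λ·ΔX + cos λ·ΔY = −(0.053966)·(-216.6) + (-0.998543)·(168.2) = -156.27 m.
ΔN = −sin φ cos λ·ΔX − sin φ sin λ·ΔY + cos φ·ΔZ = −(-0.625985)(-0.998543)(-216.6) − (-0.625985)(0.053966)(168.2) + (0.779835)(-2.8) = 138.89 m.
Horizontal magnitude = √(ΔE² + ΔN²) = √((-156.27)² + 138.89²) = 209.07 m.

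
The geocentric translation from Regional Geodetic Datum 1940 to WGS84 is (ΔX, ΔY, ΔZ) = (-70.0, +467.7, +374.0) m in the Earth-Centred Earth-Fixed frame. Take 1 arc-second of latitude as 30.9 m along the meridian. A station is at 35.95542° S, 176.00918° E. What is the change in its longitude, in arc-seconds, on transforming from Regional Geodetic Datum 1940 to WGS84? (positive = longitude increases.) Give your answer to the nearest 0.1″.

Δλ = -18.5″

sin φ = -0.587156, cos φ = 0.809474, sin λ = 0.069597, cos λ = -0.997575.
East component: ΔE = −sin λ·ΔX + cos λ·ΔY = −(0.069597)(-70.0) + (-0.997575)(467.7) = -461.69 m.
1° of latitude spans 3600 × 30.90 = 111240 m; at latitude φ, 1° of longitude spans that × cos φ = 90045.9 m, so Δλ = -461.69 / 90045.9 × 3600 = -18.458″.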